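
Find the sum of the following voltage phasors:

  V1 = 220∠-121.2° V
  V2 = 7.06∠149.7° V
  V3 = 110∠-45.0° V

Step 1 — Convert each phasor to rectangular form:
  V1 = 220·(cos(-121.2°) + j·sin(-121.2°)) = -114 - j188.2 V
  V2 = 7.06·(cos(149.7°) + j·sin(149.7°)) = -6.096 + j3.562 V
  V3 = 110·(cos(-45.0°) + j·sin(-45.0°)) = 77.78 - j77.78 V
Step 2 — Sum components: V_total = -42.28 - j262.4 V.
Step 3 — Convert to polar: |V_total| = 265.8 V, ∠V_total = -99.2°.

V_total = 265.8∠-99.2° V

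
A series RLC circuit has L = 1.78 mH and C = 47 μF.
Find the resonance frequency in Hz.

Step 1 — Resonance condition Im(Z)=0 gives ω₀ = 1/√(LC).
Step 2 — ω₀ = 1/√(0.00178·4.7e-05) = 3457 rad/s.
Step 3 — f₀ = ω₀/(2π) = 550.3 Hz.

f₀ = 550.3 Hz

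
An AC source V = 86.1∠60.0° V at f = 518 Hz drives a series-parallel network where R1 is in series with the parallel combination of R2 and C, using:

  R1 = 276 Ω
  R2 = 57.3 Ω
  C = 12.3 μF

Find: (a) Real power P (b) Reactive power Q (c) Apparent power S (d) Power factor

Step 1 — Angular frequency: ω = 2π·f = 2π·518 = 3255 rad/s.
Step 2 — Component impedances:
  R1: Z = R = 276 Ω
  R2: Z = R = 57.3 Ω
  C: Z = 1/(jωC) = -j/(ω·C) = 0 - j24.98 Ω
Step 3 — Parallel branch: R2 || C = 1/(1/R2 + 1/C) = 9.151 - j20.99 Ω.
Step 4 — Series with R1: Z_total = R1 + (R2 || C) = 285.2 - j20.99 Ω = 285.9∠-4.2° Ω.
Step 5 — Source phasor: V = 86.1∠60.0° V = 43.05 + j74.56 V.
Step 6 — Current: I = V / Z = 0.131 + j0.2711 A = 0.3011∠64.2° A.
Step 7 — Complex power: S = V·I* = 25.86 - j1.903 VA.
Step 8 — Real power: P = Re(S) = 25.86 W.
Step 9 — Reactive power: Q = Im(S) = -1.903 VAR.
Step 10 — Apparent power: |S| = 25.93 VA.
Step 11 — Power factor: PF = P/|S| = 0.9973 (leading).

(a) P = 25.86 W  (b) Q = -1.903 VAR  (c) S = 25.93 VA  (d) PF = 0.9973 (leading)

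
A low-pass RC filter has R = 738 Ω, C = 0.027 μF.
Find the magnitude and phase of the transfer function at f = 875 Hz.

Step 1 — Angular frequency: ω = 2π·875 = 5498 rad/s.
Step 2 — Transfer function: H(jω) = 1/(1 + jωRC).
Step 3 — Denominator: 1 + jωRC = 1 + j·5498·738·2.7e-08 = 1 + j0.1095.
Step 4 — H = 0.9881 - j0.1082.
Step 5 — Magnitude: |H| = 0.9941 (-0.1 dB); phase: φ = -6.3°.

|H| = 0.9941 (-0.1 dB), φ = -6.3°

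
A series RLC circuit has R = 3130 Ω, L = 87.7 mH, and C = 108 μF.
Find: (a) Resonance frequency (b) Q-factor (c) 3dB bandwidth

Step 1 — Resonance condition Im(Z)=0 gives ω₀ = 1/√(LC).
Step 2 — ω₀ = 1/√(0.0877·0.000108) = 324.9 rad/s.
Step 3 — f₀ = ω₀/(2π) = 51.71 Hz.
Step 4 — Series Q: Q = ω₀L/R = 324.9·0.0877/3130 = 0.009104.
Step 5 — 3dB bandwidth: Δω = ω₀/Q = 3.569e+04 rad/s; BW = Δω/(2π) = 5680 Hz.

(a) f₀ = 51.71 Hz  (b) Q = 0.009104  (c) BW = 5680 Hz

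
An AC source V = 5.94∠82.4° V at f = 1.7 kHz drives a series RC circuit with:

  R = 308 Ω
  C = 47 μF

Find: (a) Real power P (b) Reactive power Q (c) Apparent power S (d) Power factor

Step 1 — Angular frequency: ω = 2π·f = 2π·1700 = 1.068e+04 rad/s.
Step 2 — Component impedances:
  R: Z = R = 308 Ω
  C: Z = 1/(jωC) = -j/(ω·C) = 0 - j1.992 Ω
Step 3 — Series combination: Z_total = R + C = 308 - j1.992 Ω = 308∠-0.4° Ω.
Step 4 — Source phasor: V = 5.94∠82.4° V = 0.7856 + j5.888 V.
Step 5 — Current: I = V / Z = 0.002427 + j0.01913 A = 0.01929∠82.8° A.
Step 6 — Complex power: S = V·I* = 0.1146 - j0.0007408 VA.
Step 7 — Real power: P = Re(S) = 0.1146 W.
Step 8 — Reactive power: Q = Im(S) = -0.0007408 VAR.
Step 9 — Apparent power: |S| = 0.1146 VA.
Step 10 — Power factor: PF = P/|S| = 1 (leading).

(a) P = 0.1146 W  (b) Q = -0.0007408 VAR  (c) S = 0.1146 VA  (d) PF = 1 (leading)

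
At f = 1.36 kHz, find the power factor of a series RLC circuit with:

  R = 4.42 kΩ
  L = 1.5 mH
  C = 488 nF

Step 1 — Angular frequency: ω = 2π·f = 2π·1360 = 8545 rad/s.
Step 2 — Component impedances:
  R: Z = R = 4420 Ω
  L: Z = jωL = j·8545·0.0015 = 0 + j12.82 Ω
  C: Z = 1/(jωC) = -j/(ω·C) = 0 - j239.8 Ω
Step 3 — Series combination: Z_total = R + L + C = 4420 - j227 Ω = 4426∠-2.9° Ω.
Step 4 — Power factor: PF = cos(φ) = Re(Z)/|Z| = 4420/4425.8 = 0.9987.
Step 5 — Type: Im(Z) = -227 ⇒ leading (phase φ = -2.9°).

PF = 0.9987 (leading, φ = -2.9°)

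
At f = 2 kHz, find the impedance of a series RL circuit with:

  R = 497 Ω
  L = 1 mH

Step 1 — Angular frequency: ω = 2π·f = 2π·2000 = 1.257e+04 rad/s.
Step 2 — Component impedances:
  R: Z = R = 497 Ω
  L: Z = jωL = j·1.257e+04·0.001 = 0 + j12.57 Ω
Step 3 — Series combination: Z_total = R + L = 497 + j12.57 Ω = 497.2∠1.4° Ω.

Z = 497 + j12.57 Ω = 497.2∠1.4° Ω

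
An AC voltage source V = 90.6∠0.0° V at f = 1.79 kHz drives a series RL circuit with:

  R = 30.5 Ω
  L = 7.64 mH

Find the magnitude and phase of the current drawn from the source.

Step 1 — Angular frequency: ω = 2π·f = 2π·1790 = 1.125e+04 rad/s.
Step 2 — Component impedances:
  R: Z = R = 30.5 Ω
  L: Z = jωL = j·1.125e+04·0.00764 = 0 + j85.93 Ω
Step 3 — Series combination: Z_total = R + L = 30.5 + j85.93 Ω = 91.18∠70.5° Ω.
Step 4 — Source phasor: V = 90.6∠0.0° V = 90.6 V.
Step 5 — Ohm's law: I = V / Z_total = (90.6) / (30.5 + j85.93) = 0.3324 - j0.9364 A.
Step 6 — Convert to polar: |I| = 0.9937 A, ∠I = -70.5°.

I = 0.9937∠-70.5° A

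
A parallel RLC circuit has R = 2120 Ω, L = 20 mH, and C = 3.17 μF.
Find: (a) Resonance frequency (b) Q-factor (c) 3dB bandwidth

Step 1 — Resonance: ω₀ = 1/√(LC) = 1/√(0.02·3.17e-06) = 3972 rad/s.
Step 2 — f₀ = ω₀/(2π) = 632.1 Hz.
Step 3 — Parallel Q: Q = R/(ω₀L) = 2120/(3972·0.02) = 26.69.
Step 4 — Bandwidth: Δω = ω₀/Q = 148.8 rad/s; BW = Δω/(2π) = 23.68 Hz.

(a) f₀ = 632.1 Hz  (b) Q = 26.69  (c) BW = 23.68 Hz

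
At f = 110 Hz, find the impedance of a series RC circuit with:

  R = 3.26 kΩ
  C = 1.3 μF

Step 1 — Angular frequency: ω = 2π·f = 2π·110 = 691.2 rad/s.
Step 2 — Component impedances:
  R: Z = R = 3260 Ω
  C: Z = 1/(jωC) = -j/(ω·C) = 0 - j1113 Ω
Step 3 — Series combination: Z_total = R + C = 3260 - j1113 Ω = 3445∠-18.9° Ω.

Z = 3260 - j1113 Ω = 3445∠-18.9° Ω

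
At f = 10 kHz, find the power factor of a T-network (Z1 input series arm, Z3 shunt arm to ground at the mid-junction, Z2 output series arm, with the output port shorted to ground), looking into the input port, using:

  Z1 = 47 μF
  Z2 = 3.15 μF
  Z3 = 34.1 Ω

Step 1 — Angular frequency: ω = 2π·f = 2π·1e+04 = 6.283e+04 rad/s.
Step 2 — Component impedances:
  Z1: Z = 1/(jωC) = -j/(ω·C) = 0 - j0.3386 Ω
  Z2: Z = 1/(jωC) = -j/(ω·C) = 0 - j5.053 Ω
  Z3: Z = R = 34.1 Ω
Step 3 — With the output port shorted to ground, the output series arm Z2 runs from the junction to ground; the shunt arm Z3 also runs from the junction to ground. They appear in parallel: Z3 || Z2 = 0.7325 - j4.944 Ω.
Step 4 — Series with input arm Z1: Z_in = Z1 + (Z3 || Z2) = 0.7325 - j5.283 Ω = 5.333∠-82.1° Ω.
Step 5 — Power factor: PF = cos(φ) = Re(Z)/|Z| = 0.7325/5.333 = 0.1374.
Step 6 — Type: Im(Z) = -5.283 ⇒ leading (phase φ = -82.1°).

PF = 0.1374 (leading, φ = -82.1°)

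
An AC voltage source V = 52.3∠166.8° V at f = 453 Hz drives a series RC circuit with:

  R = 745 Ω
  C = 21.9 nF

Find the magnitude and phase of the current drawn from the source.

Step 1 — Angular frequency: ω = 2π·f = 2π·453 = 2846 rad/s.
Step 2 — Component impedances:
  R: Z = R = 745 Ω
  C: Z = 1/(jωC) = -j/(ω·C) = 0 - j1.604e+04 Ω
Step 3 — Series combination: Z_total = R + C = 745 - j1.604e+04 Ω = 1.606e+04∠-87.3° Ω.
Step 4 — Source phasor: V = 52.3∠166.8° V = -50.92 + j11.94 V.
Step 5 — Ohm's law: I = V / Z_total = (-50.92 + j11.94) / (745 - j1.604e+04) = -0.0008899 - j0.003133 A.
Step 6 — Convert to polar: |I| = 0.003257 A, ∠I = -105.9°.

I = 0.003257∠-105.9° A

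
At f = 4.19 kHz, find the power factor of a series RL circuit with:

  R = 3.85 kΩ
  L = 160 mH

Step 1 — Angular frequency: ω = 2π·f = 2π·4190 = 2.633e+04 rad/s.
Step 2 — Component impedances:
  R: Z = R = 3850 Ω
  L: Z = jωL = j·2.633e+04·0.16 = 0 + j4212 Ω
Step 3 — Series combination: Z_total = R + L = 3850 + j4212 Ω = 5707∠47.6° Ω.
Step 4 — Power factor: PF = cos(φ) = Re(Z)/|Z| = 3850/5706.6 = 0.6747.
Step 5 — Type: Im(Z) = 4212 ⇒ lagging (phase φ = 47.6°).

PF = 0.6747 (lagging, φ = 47.6°)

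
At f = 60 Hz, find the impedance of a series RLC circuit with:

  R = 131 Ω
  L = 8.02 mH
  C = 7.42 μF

Step 1 — Angular frequency: ω = 2π·f = 2π·60 = 377 rad/s.
Step 2 — Component impedances:
  R: Z = R = 131 Ω
  L: Z = jωL = j·377·0.00802 = 0 + j3.023 Ω
  C: Z = 1/(jωC) = -j/(ω·C) = 0 - j357.5 Ω
Step 3 — Series combination: Z_total = R + L + C = 131 - j354.5 Ω = 377.9∠-69.7° Ω.

Z = 131 - j354.5 Ω = 377.9∠-69.7° Ω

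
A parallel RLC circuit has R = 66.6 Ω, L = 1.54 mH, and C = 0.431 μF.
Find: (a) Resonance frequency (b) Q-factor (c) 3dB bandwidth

Step 1 — Resonance: ω₀ = 1/√(LC) = 1/√(0.00154·4.31e-07) = 3.882e+04 rad/s.
Step 2 — f₀ = ω₀/(2π) = 6178 Hz.
Step 3 — Parallel Q: Q = R/(ω₀L) = 66.6/(3.882e+04·0.00154) = 1.114.
Step 4 — Bandwidth: Δω = ω₀/Q = 3.484e+04 rad/s; BW = Δω/(2π) = 5545 Hz.

(a) f₀ = 6178 Hz  (b) Q = 1.114  (c) BW = 5545 Hz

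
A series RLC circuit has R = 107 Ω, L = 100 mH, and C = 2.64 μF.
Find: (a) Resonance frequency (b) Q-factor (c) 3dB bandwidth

Step 1 — Resonance condition Im(Z)=0 gives ω₀ = 1/√(LC).
Step 2 — ω₀ = 1/√(0.1·2.64e-06) = 1946 rad/s.
Step 3 — f₀ = ω₀/(2π) = 309.8 Hz.
Step 4 — Series Q: Q = ω₀L/R = 1946·0.1/107 = 1.819.
Step 5 — 3dB bandwidth: Δω = ω₀/Q = 1070 rad/s; BW = Δω/(2π) = 170.3 Hz.

(a) f₀ = 309.8 Hz  (b) Q = 1.819  (c) BW = 170.3 Hz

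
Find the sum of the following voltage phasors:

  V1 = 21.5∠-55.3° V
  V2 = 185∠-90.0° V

Step 1 — Convert each phasor to rectangular form:
  V1 = 21.5·(cos(-55.3°) + j·sin(-55.3°)) = 12.24 - j17.68 V
  V2 = 185·(cos(-90.0°) + j·sin(-90.0°)) = 0 - j185 V
Step 2 — Sum components: V_total = 12.24 - j202.7 V.
Step 3 — Convert to polar: |V_total| = 203 V, ∠V_total = -86.5°.

V_total = 203∠-86.5° V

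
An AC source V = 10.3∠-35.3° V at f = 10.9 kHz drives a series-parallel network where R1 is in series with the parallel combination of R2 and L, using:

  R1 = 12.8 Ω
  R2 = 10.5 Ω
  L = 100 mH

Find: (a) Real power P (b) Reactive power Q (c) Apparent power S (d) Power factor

Step 1 — Angular frequency: ω = 2π·f = 2π·1.09e+04 = 6.849e+04 rad/s.
Step 2 — Component impedances:
  R1: Z = R = 12.8 Ω
  R2: Z = R = 10.5 Ω
  L: Z = jωL = j·6.849e+04·0.1 = 0 + j6849 Ω
Step 3 — Parallel branch: R2 || L = 1/(1/R2 + 1/L) = 10.5 + j0.0161 Ω.
Step 4 — Series with R1: Z_total = R1 + (R2 || L) = 23.3 + j0.0161 Ω = 23.3∠0.0° Ω.
Step 5 — Source phasor: V = 10.3∠-35.3° V = 8.406 - j5.952 V.
Step 6 — Current: I = V / Z = 0.3606 - j0.2557 A = 0.4421∠-35.3° A.
Step 7 — Complex power: S = V·I* = 4.553 + j0.003146 VA.
Step 8 — Real power: P = Re(S) = 4.553 W.
Step 9 — Reactive power: Q = Im(S) = 0.003146 VAR.
Step 10 — Apparent power: |S| = 4.553 VA.
Step 11 — Power factor: PF = P/|S| = 1 (lagging).

(a) P = 4.553 W  (b) Q = 0.003146 VAR  (c) S = 4.553 VA  (d) PF = 1 (lagging)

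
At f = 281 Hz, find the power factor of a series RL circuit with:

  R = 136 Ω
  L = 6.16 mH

Step 1 — Angular frequency: ω = 2π·f = 2π·281 = 1766 rad/s.
Step 2 — Component impedances:
  R: Z = R = 136 Ω
  L: Z = jωL = j·1766·0.00616 = 0 + j10.88 Ω
Step 3 — Series combination: Z_total = R + L = 136 + j10.88 Ω = 136.4∠4.6° Ω.
Step 4 — Power factor: PF = cos(φ) = Re(Z)/|Z| = 136/136.43 = 0.9968.
Step 5 — Type: Im(Z) = 10.88 ⇒ lagging (phase φ = 4.6°).

PF = 0.9968 (lagging, φ = 4.6°)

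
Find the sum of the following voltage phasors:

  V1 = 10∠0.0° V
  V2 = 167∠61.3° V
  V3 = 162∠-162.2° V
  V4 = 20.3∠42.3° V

Step 1 — Convert each phasor to rectangular form:
  V1 = 10·(cos(0.0°) + j·sin(0.0°)) = 10 V
  V2 = 167·(cos(61.3°) + j·sin(61.3°)) = 80.2 + j146.5 V
  V3 = 162·(cos(-162.2°) + j·sin(-162.2°)) = -154.2 - j49.52 V
  V4 = 20.3·(cos(42.3°) + j·sin(42.3°)) = 15.01 + j13.66 V
Step 2 — Sum components: V_total = -49.03 + j110.6 V.
Step 3 — Convert to polar: |V_total| = 121 V, ∠V_total = 113.9°.

V_total = 121∠113.9° V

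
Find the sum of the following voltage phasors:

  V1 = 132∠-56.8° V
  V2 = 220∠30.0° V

Step 1 — Convert each phasor to rectangular form:
  V1 = 132·(cos(-56.8°) + j·sin(-56.8°)) = 72.28 - j110.5 V
  V2 = 220·(cos(30.0°) + j·sin(30.0°)) = 190.5 + j110 V
Step 2 — Sum components: V_total = 262.8 - j0.4529 V.
Step 3 — Convert to polar: |V_total| = 262.8 V, ∠V_total = -0.1°.

V_total = 262.8∠-0.1° V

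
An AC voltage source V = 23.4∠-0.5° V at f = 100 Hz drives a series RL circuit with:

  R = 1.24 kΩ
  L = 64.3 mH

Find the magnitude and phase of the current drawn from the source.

Step 1 — Angular frequency: ω = 2π·f = 2π·100 = 628.3 rad/s.
Step 2 — Component impedances:
  R: Z = R = 1240 Ω
  L: Z = jωL = j·628.3·0.0643 = 0 + j40.4 Ω
Step 3 — Series combination: Z_total = R + L = 1240 + j40.4 Ω = 1241∠1.9° Ω.
Step 4 — Source phasor: V = 23.4∠-0.5° V = 23.4 - j0.2042 V.
Step 5 — Ohm's law: I = V / Z_total = (23.4 - j0.2042) / (1240 + j40.4) = 0.01884 - j0.0007787 A.
Step 6 — Convert to polar: |I| = 0.01886 A, ∠I = -2.4°.

I = 0.01886∠-2.4° A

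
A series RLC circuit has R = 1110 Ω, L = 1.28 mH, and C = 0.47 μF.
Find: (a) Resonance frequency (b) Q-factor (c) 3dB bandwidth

Step 1 — Resonance condition Im(Z)=0 gives ω₀ = 1/√(LC).
Step 2 — ω₀ = 1/√(0.00128·4.7e-07) = 4.077e+04 rad/s.
Step 3 — f₀ = ω₀/(2π) = 6489 Hz.
Step 4 — Series Q: Q = ω₀L/R = 4.077e+04·0.00128/1110 = 0.04701.
Step 5 — 3dB bandwidth: Δω = ω₀/Q = 8.672e+05 rad/s; BW = Δω/(2π) = 1.38e+05 Hz.

(a) f₀ = 6489 Hz  (b) Q = 0.04701  (c) BW = 1.38e+05 Hz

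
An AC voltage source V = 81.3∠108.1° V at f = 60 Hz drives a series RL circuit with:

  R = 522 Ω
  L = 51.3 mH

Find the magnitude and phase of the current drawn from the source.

Step 1 — Angular frequency: ω = 2π·f = 2π·60 = 377 rad/s.
Step 2 — Component impedances:
  R: Z = R = 522 Ω
  L: Z = jωL = j·377·0.0513 = 0 + j19.34 Ω
Step 3 — Series combination: Z_total = R + L = 522 + j19.34 Ω = 522.4∠2.1° Ω.
Step 4 — Source phasor: V = 81.3∠108.1° V = -25.26 + j77.28 V.
Step 5 — Ohm's law: I = V / Z_total = (-25.26 + j77.28) / (522 + j19.34) = -0.04284 + j0.1496 A.
Step 6 — Convert to polar: |I| = 0.1556 A, ∠I = 106.0°.

I = 0.1556∠106.0° A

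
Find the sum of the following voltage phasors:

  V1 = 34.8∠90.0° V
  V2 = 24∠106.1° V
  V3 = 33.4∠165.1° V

Step 1 — Convert each phasor to rectangular form:
  V1 = 34.8·(cos(90.0°) + j·sin(90.0°)) = 0 + j34.8 V
  V2 = 24·(cos(106.1°) + j·sin(106.1°)) = -6.656 + j23.06 V
  V3 = 33.4·(cos(165.1°) + j·sin(165.1°)) = -32.28 + j8.588 V
Step 2 — Sum components: V_total = -38.93 + j66.45 V.
Step 3 — Convert to polar: |V_total| = 77.01 V, ∠V_total = 120.4°.

V_total = 77.01∠120.4° V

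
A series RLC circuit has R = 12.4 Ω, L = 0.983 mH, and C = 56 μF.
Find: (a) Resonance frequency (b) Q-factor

Step 1 — Resonance condition Im(Z)=0 gives ω₀ = 1/√(LC).
Step 2 — ω₀ = 1/√(0.000983·5.6e-05) = 4262 rad/s.
Step 3 — f₀ = ω₀/(2π) = 678.3 Hz.
Step 4 — Series Q: Q = ω₀L/R = 4262·0.000983/12.4 = 0.3379.

(a) f₀ = 678.3 Hz  (b) Q = 0.3379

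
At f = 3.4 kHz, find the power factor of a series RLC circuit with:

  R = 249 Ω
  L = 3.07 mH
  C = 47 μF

Step 1 — Angular frequency: ω = 2π·f = 2π·3400 = 2.136e+04 rad/s.
Step 2 — Component impedances:
  R: Z = R = 249 Ω
  L: Z = jωL = j·2.136e+04·0.00307 = 0 + j65.58 Ω
  C: Z = 1/(jωC) = -j/(ω·C) = 0 - j0.996 Ω
Step 3 — Series combination: Z_total = R + L + C = 249 + j64.59 Ω = 257.2∠14.5° Ω.
Step 4 — Power factor: PF = cos(φ) = Re(Z)/|Z| = 249/257.24 = 0.968.
Step 5 — Type: Im(Z) = 64.59 ⇒ lagging (phase φ = 14.5°).

PF = 0.968 (lagging, φ = 14.5°)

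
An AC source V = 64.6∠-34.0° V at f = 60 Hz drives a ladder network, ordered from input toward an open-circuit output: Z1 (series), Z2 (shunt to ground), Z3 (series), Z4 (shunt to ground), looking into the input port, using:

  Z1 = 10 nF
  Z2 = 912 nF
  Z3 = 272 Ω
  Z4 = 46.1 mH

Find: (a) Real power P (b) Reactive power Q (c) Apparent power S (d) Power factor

Step 1 — Angular frequency: ω = 2π·f = 2π·60 = 377 rad/s.
Step 2 — Component impedances:
  Z1: Z = 1/(jωC) = -j/(ω·C) = 0 - j2.653e+05 Ω
  Z2: Z = 1/(jωC) = -j/(ω·C) = 0 - j2909 Ω
  Z3: Z = R = 272 Ω
  Z4: Z = jωL = j·377·0.0461 = 0 + j17.38 Ω
Step 3 — Ladder network (open output): work backward from the far end, alternating series and parallel combinations. Z_in = 272.9 - j2.653e+05 Ω = 2.653e+05∠-89.9° Ω.
Step 4 — Source phasor: V = 64.6∠-34.0° V = 53.56 - j36.12 V.
Step 5 — Current: I = V / Z = 0.0001364 + j0.0002018 A = 0.0002435∠55.9° A.
Step 6 — Complex power: S = V·I* = 1.618e-05 - j0.01573 VA.
Step 7 — Real power: P = Re(S) = 1.618e-05 W.
Step 8 — Reactive power: Q = Im(S) = -0.01573 VAR.
Step 9 — Apparent power: |S| = 0.01573 VA.
Step 10 — Power factor: PF = P/|S| = 0.001029 (leading).

(a) P = 1.618e-05 W  (b) Q = -0.01573 VAR  (c) S = 0.01573 VA  (d) PF = 0.001029 (leading)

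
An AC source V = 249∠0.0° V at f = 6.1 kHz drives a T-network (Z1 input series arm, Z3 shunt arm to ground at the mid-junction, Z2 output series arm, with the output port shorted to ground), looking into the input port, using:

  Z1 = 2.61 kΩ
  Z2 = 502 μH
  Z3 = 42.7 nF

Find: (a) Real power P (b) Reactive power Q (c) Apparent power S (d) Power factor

Step 1 — Angular frequency: ω = 2π·f = 2π·6100 = 3.833e+04 rad/s.
Step 2 — Component impedances:
  Z1: Z = R = 2610 Ω
  Z2: Z = jωL = j·3.833e+04·0.000502 = 0 + j19.24 Ω
  Z3: Z = 1/(jωC) = -j/(ω·C) = 0 - j611 Ω
Step 3 — With the output port shorted to ground, the output series arm Z2 runs from the junction to ground; the shunt arm Z3 also runs from the junction to ground. They appear in parallel: Z3 || Z2 = 0 + j19.87 Ω.
Step 4 — Series with input arm Z1: Z_in = Z1 + (Z3 || Z2) = 2610 + j19.87 Ω = 2610∠0.4° Ω.
Step 5 — Source phasor: V = 249∠0.0° V = 249 V.
Step 6 — Current: I = V / Z = 0.0954 - j0.0007261 A = 0.0954∠-0.4° A.
Step 7 — Complex power: S = V·I* = 23.75 + j0.1808 VA.
Step 8 — Real power: P = Re(S) = 23.75 W.
Step 9 — Reactive power: Q = Im(S) = 0.1808 VAR.
Step 10 — Apparent power: |S| = 23.75 VA.
Step 11 — Power factor: PF = P/|S| = 1 (lagging).

(a) P = 23.75 W  (b) Q = 0.1808 VAR  (c) S = 23.75 VA  (d) PF = 1 (lagging)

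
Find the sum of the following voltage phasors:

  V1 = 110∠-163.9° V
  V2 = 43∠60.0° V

Step 1 — Convert each phasor to rectangular form:
  V1 = 110·(cos(-163.9°) + j·sin(-163.9°)) = -105.7 - j30.5 V
  V2 = 43·(cos(60.0°) + j·sin(60.0°)) = 21.5 + j37.24 V
Step 2 — Sum components: V_total = -84.19 + j6.734 V.
Step 3 — Convert to polar: |V_total| = 84.45 V, ∠V_total = 175.4°.

V_total = 84.45∠175.4° V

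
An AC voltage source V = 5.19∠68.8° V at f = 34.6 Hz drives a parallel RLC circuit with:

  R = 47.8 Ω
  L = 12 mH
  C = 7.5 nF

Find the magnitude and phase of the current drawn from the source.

Step 1 — Angular frequency: ω = 2π·f = 2π·34.6 = 217.4 rad/s.
Step 2 — Component impedances:
  R: Z = R = 47.8 Ω
  L: Z = jωL = j·217.4·0.012 = 0 + j2.609 Ω
  C: Z = 1/(jωC) = -j/(ω·C) = 0 - j6.133e+05 Ω
Step 3 — Parallel combination: 1/Z_total = 1/R + 1/L + 1/C; Z_total = 0.142 + j2.601 Ω = 2.605∠86.9° Ω.
Step 4 — Source phasor: V = 5.19∠68.8° V = 1.877 + j4.839 V.
Step 5 — Ohm's law: I = V / Z_total = (1.877 + j4.839) / (0.142 + j2.601) = 1.894 - j0.6182 A.
Step 6 — Convert to polar: |I| = 1.992 A, ∠I = -18.1°.

I = 1.992∠-18.1° A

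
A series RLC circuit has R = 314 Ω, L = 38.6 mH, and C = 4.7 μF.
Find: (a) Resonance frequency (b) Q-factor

Step 1 — Resonance condition Im(Z)=0 gives ω₀ = 1/√(LC).
Step 2 — ω₀ = 1/√(0.0386·4.7e-06) = 2348 rad/s.
Step 3 — f₀ = ω₀/(2π) = 373.7 Hz.
Step 4 — Series Q: Q = ω₀L/R = 2348·0.0386/314 = 0.2886.

(a) f₀ = 373.7 Hz  (b) Q = 0.2886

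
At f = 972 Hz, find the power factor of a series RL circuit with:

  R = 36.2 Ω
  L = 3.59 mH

Step 1 — Angular frequency: ω = 2π·f = 2π·972 = 6107 rad/s.
Step 2 — Component impedances:
  R: Z = R = 36.2 Ω
  L: Z = jωL = j·6107·0.00359 = 0 + j21.93 Ω
Step 3 — Series combination: Z_total = R + L = 36.2 + j21.93 Ω = 42.32∠31.2° Ω.
Step 4 — Power factor: PF = cos(φ) = Re(Z)/|Z| = 36.2/42.322 = 0.8553.
Step 5 — Type: Im(Z) = 21.93 ⇒ lagging (phase φ = 31.2°).

PF = 0.8553 (lagging, φ = 31.2°)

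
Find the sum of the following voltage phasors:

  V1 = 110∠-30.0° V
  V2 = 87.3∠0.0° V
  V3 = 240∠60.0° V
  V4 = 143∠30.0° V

Step 1 — Convert each phasor to rectangular form:
  V1 = 110·(cos(-30.0°) + j·sin(-30.0°)) = 95.26 - j55 V
  V2 = 87.3·(cos(0.0°) + j·sin(0.0°)) = 87.3 V
  V3 = 240·(cos(60.0°) + j·sin(60.0°)) = 120 + j207.8 V
  V4 = 143·(cos(30.0°) + j·sin(30.0°)) = 123.8 + j71.5 V
Step 2 — Sum components: V_total = 426.4 + j224.3 V.
Step 3 — Convert to polar: |V_total| = 481.8 V, ∠V_total = 27.8°.

V_total = 481.8∠27.8° V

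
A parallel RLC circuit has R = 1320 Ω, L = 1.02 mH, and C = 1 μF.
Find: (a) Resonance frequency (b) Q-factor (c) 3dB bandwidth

Step 1 — Resonance: ω₀ = 1/√(LC) = 1/√(0.00102·1e-06) = 3.131e+04 rad/s.
Step 2 — f₀ = ω₀/(2π) = 4983 Hz.
Step 3 — Parallel Q: Q = R/(ω₀L) = 1320/(3.131e+04·0.00102) = 41.33.
Step 4 — Bandwidth: Δω = ω₀/Q = 757.6 rad/s; BW = Δω/(2π) = 120.6 Hz.

(a) f₀ = 4983 Hz  (b) Q = 41.33  (c) BW = 120.6 Hz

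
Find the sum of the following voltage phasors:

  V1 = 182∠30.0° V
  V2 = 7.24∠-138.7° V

Step 1 — Convert each phasor to rectangular form:
  V1 = 182·(cos(30.0°) + j·sin(30.0°)) = 157.6 + j91 V
  V2 = 7.24·(cos(-138.7°) + j·sin(-138.7°)) = -5.439 - j4.778 V
Step 2 — Sum components: V_total = 152.2 + j86.22 V.
Step 3 — Convert to polar: |V_total| = 174.9 V, ∠V_total = 29.5°.

V_total = 174.9∠29.5° V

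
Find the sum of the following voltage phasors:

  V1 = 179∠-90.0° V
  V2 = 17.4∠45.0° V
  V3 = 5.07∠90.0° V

Step 1 — Convert each phasor to rectangular form:
  V1 = 179·(cos(-90.0°) + j·sin(-90.0°)) = 0 - j179 V
  V2 = 17.4·(cos(45.0°) + j·sin(45.0°)) = 12.3 + j12.3 V
  V3 = 5.07·(cos(90.0°) + j·sin(90.0°)) = 0 + j5.07 V
Step 2 — Sum components: V_total = 12.3 - j161.6 V.
Step 3 — Convert to polar: |V_total| = 162.1 V, ∠V_total = -85.6°.

V_total = 162.1∠-85.6° V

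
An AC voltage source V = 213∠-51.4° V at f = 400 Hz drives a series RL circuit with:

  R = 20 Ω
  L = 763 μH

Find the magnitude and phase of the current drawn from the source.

Step 1 — Angular frequency: ω = 2π·f = 2π·400 = 2513 rad/s.
Step 2 — Component impedances:
  R: Z = R = 20 Ω
  L: Z = jωL = j·2513·0.000763 = 0 + j1.918 Ω
Step 3 — Series combination: Z_total = R + L = 20 + j1.918 Ω = 20.09∠5.5° Ω.
Step 4 — Source phasor: V = 213∠-51.4° V = 132.9 - j166.5 V.
Step 5 — Ohm's law: I = V / Z_total = (132.9 - j166.5) / (20 + j1.918) = 5.793 - j8.879 A.
Step 6 — Convert to polar: |I| = 10.6 A, ∠I = -56.9°.

I = 10.6∠-56.9° A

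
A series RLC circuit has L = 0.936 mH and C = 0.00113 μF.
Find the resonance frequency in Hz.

Step 1 — Resonance condition Im(Z)=0 gives ω₀ = 1/√(LC).
Step 2 — ω₀ = 1/√(0.000936·1.13e-09) = 9.724e+05 rad/s.
Step 3 — f₀ = ω₀/(2π) = 1.548e+05 Hz.

f₀ = 1.548e+05 Hz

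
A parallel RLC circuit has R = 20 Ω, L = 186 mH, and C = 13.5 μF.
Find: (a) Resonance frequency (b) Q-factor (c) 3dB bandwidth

Step 1 — Resonance: ω₀ = 1/√(LC) = 1/√(0.186·1.35e-05) = 631.1 rad/s.
Step 2 — f₀ = ω₀/(2π) = 100.4 Hz.
Step 3 — Parallel Q: Q = R/(ω₀L) = 20/(631.1·0.186) = 0.1704.
Step 4 — Bandwidth: Δω = ω₀/Q = 3704 rad/s; BW = Δω/(2π) = 589.5 Hz.

(a) f₀ = 100.4 Hz  (b) Q = 0.1704  (c) BW = 589.5 Hz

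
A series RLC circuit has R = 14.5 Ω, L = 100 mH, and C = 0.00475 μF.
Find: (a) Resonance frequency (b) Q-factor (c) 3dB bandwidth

Step 1 — Resonance: ω₀ = 1/√(LC) = 1/√(0.1·4.75e-09) = 4.588e+04 rad/s.
Step 2 — f₀ = ω₀/(2π) = 7303 Hz.
Step 3 — Series Q: Q = ω₀L/R = 4.588e+04·0.1/14.5 = 316.4.
Step 4 — Bandwidth: Δω = ω₀/Q = 145 rad/s; BW = Δω/(2π) = 23.08 Hz.

(a) f₀ = 7303 Hz  (b) Q = 316.4  (c) BW = 23.08 Hz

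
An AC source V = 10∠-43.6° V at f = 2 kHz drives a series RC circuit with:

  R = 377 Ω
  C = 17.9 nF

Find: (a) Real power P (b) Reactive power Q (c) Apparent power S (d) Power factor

Step 1 — Angular frequency: ω = 2π·f = 2π·2000 = 1.257e+04 rad/s.
Step 2 — Component impedances:
  R: Z = R = 377 Ω
  C: Z = 1/(jωC) = -j/(ω·C) = 0 - j4446 Ω
Step 3 — Series combination: Z_total = R + C = 377 - j4446 Ω = 4462∠-85.2° Ω.
Step 4 — Source phasor: V = 10∠-43.6° V = 7.242 - j6.896 V.
Step 5 — Current: I = V / Z = 0.001677 + j0.001487 A = 0.002241∠41.6° A.
Step 6 — Complex power: S = V·I* = 0.001894 - j0.02233 VA.
Step 7 — Real power: P = Re(S) = 0.001894 W.
Step 8 — Reactive power: Q = Im(S) = -0.02233 VAR.
Step 9 — Apparent power: |S| = 0.02241 VA.
Step 10 — Power factor: PF = P/|S| = 0.0845 (leading).

(a) P = 0.001894 W  (b) Q = -0.02233 VAR  (c) S = 0.02241 VA  (d) PF = 0.0845 (leading)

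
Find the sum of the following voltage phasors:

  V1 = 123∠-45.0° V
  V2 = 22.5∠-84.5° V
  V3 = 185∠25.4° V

Step 1 — Convert each phasor to rectangular form:
  V1 = 123·(cos(-45.0°) + j·sin(-45.0°)) = 86.97 - j86.97 V
  V2 = 22.5·(cos(-84.5°) + j·sin(-84.5°)) = 2.157 - j22.4 V
  V3 = 185·(cos(25.4°) + j·sin(25.4°)) = 167.1 + j79.35 V
Step 2 — Sum components: V_total = 256.2 - j30.02 V.
Step 3 — Convert to polar: |V_total| = 258 V, ∠V_total = -6.7°.

V_total = 258∠-6.7° V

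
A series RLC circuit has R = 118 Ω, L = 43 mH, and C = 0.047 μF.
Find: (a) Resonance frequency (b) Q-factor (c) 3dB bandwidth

Step 1 — Resonance: ω₀ = 1/√(LC) = 1/√(0.043·4.7e-08) = 2.224e+04 rad/s.
Step 2 — f₀ = ω₀/(2π) = 3540 Hz.
Step 3 — Series Q: Q = ω₀L/R = 2.224e+04·0.043/118 = 8.106.
Step 4 — Bandwidth: Δω = ω₀/Q = 2744 rad/s; BW = Δω/(2π) = 436.8 Hz.

(a) f₀ = 3540 Hz  (b) Q = 8.106  (c) BW = 436.8 Hz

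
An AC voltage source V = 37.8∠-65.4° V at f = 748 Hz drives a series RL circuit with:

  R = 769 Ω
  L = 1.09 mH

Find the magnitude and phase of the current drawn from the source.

Step 1 — Angular frequency: ω = 2π·f = 2π·748 = 4700 rad/s.
Step 2 — Component impedances:
  R: Z = R = 769 Ω
  L: Z = jωL = j·4700·0.00109 = 0 + j5.123 Ω
Step 3 — Series combination: Z_total = R + L = 769 + j5.123 Ω = 769∠0.4° Ω.
Step 4 — Source phasor: V = 37.8∠-65.4° V = 15.74 - j34.37 V.
Step 5 — Ohm's law: I = V / Z_total = (15.74 - j34.37) / (769 + j5.123) = 0.02016 - j0.04483 A.
Step 6 — Convert to polar: |I| = 0.04915 A, ∠I = -65.8°.

I = 0.04915∠-65.8° A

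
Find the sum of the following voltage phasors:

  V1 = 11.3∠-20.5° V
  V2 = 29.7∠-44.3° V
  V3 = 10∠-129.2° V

Step 1 — Convert each phasor to rectangular form:
  V1 = 11.3·(cos(-20.5°) + j·sin(-20.5°)) = 10.58 - j3.957 V
  V2 = 29.7·(cos(-44.3°) + j·sin(-44.3°)) = 21.26 - j20.74 V
  V3 = 10·(cos(-129.2°) + j·sin(-129.2°)) = -6.32 - j7.749 V
Step 2 — Sum components: V_total = 25.52 - j32.45 V.
Step 3 — Convert to polar: |V_total| = 41.28 V, ∠V_total = -51.8°.

V_total = 41.28∠-51.8° V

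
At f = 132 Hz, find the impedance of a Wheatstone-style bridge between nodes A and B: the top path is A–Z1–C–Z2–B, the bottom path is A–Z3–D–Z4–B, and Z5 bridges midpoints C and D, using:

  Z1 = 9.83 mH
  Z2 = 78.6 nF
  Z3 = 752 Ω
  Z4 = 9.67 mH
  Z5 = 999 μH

Step 1 — Angular frequency: ω = 2π·f = 2π·132 = 829.4 rad/s.
Step 2 — Component impedances:
  Z1: Z = jωL = j·829.4·0.00983 = 0 + j8.153 Ω
  Z2: Z = 1/(jωC) = -j/(ω·C) = 0 - j1.534e+04 Ω
  Z3: Z = R = 752 Ω
  Z4: Z = jωL = j·829.4·0.00967 = 0 + j8.02 Ω
  Z5: Z = jωL = j·829.4·0.000999 = 0 + j0.8286 Ω
Step 3 — Bridge requires nodal analysis (the Z5 bridge couples midpoints C and D, so the two paths cannot be reduced to a simple series/parallel combination). Setting node B to ground and injecting 1 A at node A, the 3-node admittance system at A, C, D solves to V_A = Z_AB = 0.1073 + j17.01 Ω = 17.01∠89.6° Ω.

Z = 0.1073 + j17.01 Ω = 17.01∠89.6° Ω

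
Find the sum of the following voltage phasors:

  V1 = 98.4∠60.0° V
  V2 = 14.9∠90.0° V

Step 1 — Convert each phasor to rectangular form:
  V1 = 98.4·(cos(60.0°) + j·sin(60.0°)) = 49.2 + j85.22 V
  V2 = 14.9·(cos(90.0°) + j·sin(90.0°)) = 0 + j14.9 V
Step 2 — Sum components: V_total = 49.2 + j100.1 V.
Step 3 — Convert to polar: |V_total| = 111.6 V, ∠V_total = 63.8°.

V_total = 111.6∠63.8° V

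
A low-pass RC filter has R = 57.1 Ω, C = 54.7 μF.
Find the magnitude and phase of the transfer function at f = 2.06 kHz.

Step 1 — Angular frequency: ω = 2π·2060 = 1.294e+04 rad/s.
Step 2 — Transfer function: H(jω) = 1/(1 + jωRC).
Step 3 — Denominator: 1 + jωRC = 1 + j·1.294e+04·57.1·5.47e-05 = 1 + j40.43.
Step 4 — H = 0.0006115 - j0.02472.
Step 5 — Magnitude: |H| = 0.02473 (-32.1 dB); phase: φ = -88.6°.

|H| = 0.02473 (-32.1 dB), φ = -88.6°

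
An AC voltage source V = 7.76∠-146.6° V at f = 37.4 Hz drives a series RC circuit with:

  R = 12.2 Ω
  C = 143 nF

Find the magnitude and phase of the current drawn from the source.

Step 1 — Angular frequency: ω = 2π·f = 2π·37.4 = 235 rad/s.
Step 2 — Component impedances:
  R: Z = R = 12.2 Ω
  C: Z = 1/(jωC) = -j/(ω·C) = 0 - j2.976e+04 Ω
Step 3 — Series combination: Z_total = R + C = 12.2 - j2.976e+04 Ω = 2.976e+04∠-90.0° Ω.
Step 4 — Source phasor: V = 7.76∠-146.6° V = -6.478 - j4.272 V.
Step 5 — Ohm's law: I = V / Z_total = (-6.478 - j4.272) / (12.2 - j2.976e+04) = 0.0001435 - j0.0002178 A.
Step 6 — Convert to polar: |I| = 0.0002608 A, ∠I = -56.6°.

I = 0.0002608∠-56.6° A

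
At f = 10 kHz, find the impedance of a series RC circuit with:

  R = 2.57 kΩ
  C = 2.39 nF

Step 1 — Angular frequency: ω = 2π·f = 2π·1e+04 = 6.283e+04 rad/s.
Step 2 — Component impedances:
  R: Z = R = 2570 Ω
  C: Z = 1/(jωC) = -j/(ω·C) = 0 - j6659 Ω
Step 3 — Series combination: Z_total = R + C = 2570 - j6659 Ω = 7138∠-68.9° Ω.

Z = 2570 - j6659 Ω = 7138∠-68.9° Ω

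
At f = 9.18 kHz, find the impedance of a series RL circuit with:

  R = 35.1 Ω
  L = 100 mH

Step 1 — Angular frequency: ω = 2π·f = 2π·9180 = 5.768e+04 rad/s.
Step 2 — Component impedances:
  R: Z = R = 35.1 Ω
  L: Z = jωL = j·5.768e+04·0.1 = 0 + j5768 Ω
Step 3 — Series combination: Z_total = R + L = 35.1 + j5768 Ω = 5768∠89.7° Ω.

Z = 35.1 + j5768 Ω = 5768∠89.7° Ω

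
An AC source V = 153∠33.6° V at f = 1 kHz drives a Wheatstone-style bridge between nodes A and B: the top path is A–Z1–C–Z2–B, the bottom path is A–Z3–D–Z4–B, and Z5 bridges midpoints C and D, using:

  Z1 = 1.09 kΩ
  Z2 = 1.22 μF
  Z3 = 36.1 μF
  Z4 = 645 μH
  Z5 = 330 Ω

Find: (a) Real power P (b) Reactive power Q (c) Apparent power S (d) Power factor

Step 1 — Angular frequency: ω = 2π·f = 2π·1000 = 6283 rad/s.
Step 2 — Component impedances:
  Z1: Z = R = 1090 Ω
  Z2: Z = 1/(jωC) = -j/(ω·C) = 0 - j130.5 Ω
  Z3: Z = 1/(jωC) = -j/(ω·C) = 0 - j4.409 Ω
  Z4: Z = jωL = j·6283·0.000645 = 0 + j4.053 Ω
  Z5: Z = R = 330 Ω
Step 3 — Bridge requires nodal analysis (the Z5 bridge couples midpoints C and D, so the two paths cannot be reduced to a simple series/parallel combination). Setting node B to ground and injecting 1 A at node A, the 3-node admittance system at A, C, D solves to V_A = Z_AB = 0.04268 - j0.3416 Ω = 0.3443∠-82.9° Ω.
Step 4 — Source phasor: V = 153∠33.6° V = 127.4 + j84.67 V.
Step 5 — Current: I = V / Z = -198.2 + j397.8 A = 444.4∠116.5° A.
Step 6 — Complex power: S = V·I* = 8429 - j6.747e+04 VA.
Step 7 — Real power: P = Re(S) = 8429 W.
Step 8 — Reactive power: Q = Im(S) = -6.747e+04 VAR.
Step 9 — Apparent power: |S| = 6.8e+04 VA.
Step 10 — Power factor: PF = P/|S| = 0.124 (leading).

(a) P = 8429 W  (b) Q = -6.747e+04 VAR  (c) S = 6.8e+04 VA  (d) PF = 0.124 (leading)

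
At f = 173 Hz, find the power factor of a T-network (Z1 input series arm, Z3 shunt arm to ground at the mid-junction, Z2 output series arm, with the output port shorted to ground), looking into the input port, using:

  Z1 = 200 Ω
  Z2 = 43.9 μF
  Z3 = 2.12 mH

Step 1 — Angular frequency: ω = 2π·f = 2π·173 = 1087 rad/s.
Step 2 — Component impedances:
  Z1: Z = R = 200 Ω
  Z2: Z = 1/(jωC) = -j/(ω·C) = 0 - j20.96 Ω
  Z3: Z = jωL = j·1087·0.00212 = 0 + j2.304 Ω
Step 3 — With the output port shorted to ground, the output series arm Z2 runs from the junction to ground; the shunt arm Z3 also runs from the junction to ground. They appear in parallel: Z3 || Z2 = 0 + j2.589 Ω.
Step 4 — Series with input arm Z1: Z_in = Z1 + (Z3 || Z2) = 200 + j2.589 Ω = 200∠0.7° Ω.
Step 5 — Power factor: PF = cos(φ) = Re(Z)/|Z| = 200/200.02 = 0.9999.
Step 6 — Type: Im(Z) = 2.589 ⇒ lagging (phase φ = 0.7°).

PF = 0.9999 (lagging, φ = 0.7°)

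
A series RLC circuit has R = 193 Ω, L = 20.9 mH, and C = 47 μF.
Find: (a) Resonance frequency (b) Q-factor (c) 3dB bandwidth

Step 1 — Resonance: ω₀ = 1/√(LC) = 1/√(0.0209·4.7e-05) = 1009 rad/s.
Step 2 — f₀ = ω₀/(2π) = 160.6 Hz.
Step 3 — Series Q: Q = ω₀L/R = 1009·0.0209/193 = 0.1093.
Step 4 — Bandwidth: Δω = ω₀/Q = 9234 rad/s; BW = Δω/(2π) = 1470 Hz.

(a) f₀ = 160.6 Hz  (b) Q = 0.1093  (c) BW = 1470 Hz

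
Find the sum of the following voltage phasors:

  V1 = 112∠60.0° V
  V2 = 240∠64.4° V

Step 1 — Convert each phasor to rectangular form:
  V1 = 112·(cos(60.0°) + j·sin(60.0°)) = 56 + j96.99 V
  V2 = 240·(cos(64.4°) + j·sin(64.4°)) = 103.7 + j216.4 V
Step 2 — Sum components: V_total = 159.7 + j313.4 V.
Step 3 — Convert to polar: |V_total| = 351.8 V, ∠V_total = 63.0°.

V_total = 351.8∠63.0° V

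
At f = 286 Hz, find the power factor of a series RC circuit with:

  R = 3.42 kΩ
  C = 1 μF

Step 1 — Angular frequency: ω = 2π·f = 2π·286 = 1797 rad/s.
Step 2 — Component impedances:
  R: Z = R = 3420 Ω
  C: Z = 1/(jωC) = -j/(ω·C) = 0 - j556.5 Ω
Step 3 — Series combination: Z_total = R + C = 3420 - j556.5 Ω = 3465∠-9.2° Ω.
Step 4 — Power factor: PF = cos(φ) = Re(Z)/|Z| = 3420/3465 = 0.987.
Step 5 — Type: Im(Z) = -556.5 ⇒ leading (phase φ = -9.2°).

PF = 0.987 (leading, φ = -9.2°)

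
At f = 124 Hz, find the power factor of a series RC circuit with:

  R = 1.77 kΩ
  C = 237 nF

Step 1 — Angular frequency: ω = 2π·f = 2π·124 = 779.1 rad/s.
Step 2 — Component impedances:
  R: Z = R = 1770 Ω
  C: Z = 1/(jωC) = -j/(ω·C) = 0 - j5416 Ω
Step 3 — Series combination: Z_total = R + C = 1770 - j5416 Ω = 5698∠-71.9° Ω.
Step 4 — Power factor: PF = cos(φ) = Re(Z)/|Z| = 1770/5697.6 = 0.3107.
Step 5 — Type: Im(Z) = -5416 ⇒ leading (phase φ = -71.9°).

PF = 0.3107 (leading, φ = -71.9°)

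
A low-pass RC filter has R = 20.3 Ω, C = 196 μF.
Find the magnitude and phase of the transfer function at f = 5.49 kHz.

Step 1 — Angular frequency: ω = 2π·5490 = 3.449e+04 rad/s.
Step 2 — Transfer function: H(jω) = 1/(1 + jωRC).
Step 3 — Denominator: 1 + jωRC = 1 + j·3.449e+04·20.3·0.000196 = 1 + j137.2.
Step 4 — H = 5.308e-05 - j0.007286.
Step 5 — Magnitude: |H| = 0.007286 (-42.8 dB); phase: φ = -89.6°.

|H| = 0.007286 (-42.8 dB), φ = -89.6°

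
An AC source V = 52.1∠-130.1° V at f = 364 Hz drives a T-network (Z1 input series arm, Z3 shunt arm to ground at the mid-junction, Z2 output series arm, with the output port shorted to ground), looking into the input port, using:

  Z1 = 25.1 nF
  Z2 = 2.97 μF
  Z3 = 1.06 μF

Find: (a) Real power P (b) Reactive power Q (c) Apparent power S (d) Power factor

Step 1 — Angular frequency: ω = 2π·f = 2π·364 = 2287 rad/s.
Step 2 — Component impedances:
  Z1: Z = 1/(jωC) = -j/(ω·C) = 0 - j1.742e+04 Ω
  Z2: Z = 1/(jωC) = -j/(ω·C) = 0 - j147.2 Ω
  Z3: Z = 1/(jωC) = -j/(ω·C) = 0 - j412.5 Ω
Step 3 — With the output port shorted to ground, the output series arm Z2 runs from the junction to ground; the shunt arm Z3 also runs from the junction to ground. They appear in parallel: Z3 || Z2 = 0 - j108.5 Ω.
Step 4 — Series with input arm Z1: Z_in = Z1 + (Z3 || Z2) = 0 - j1.753e+04 Ω = 1.753e+04∠-90.0° Ω.
Step 5 — Source phasor: V = 52.1∠-130.1° V = -33.56 - j39.85 V.
Step 6 — Current: I = V / Z = 0.002274 - j0.001915 A = 0.002972∠-40.1° A.
Step 7 — Complex power: S = V·I* = 0 - j0.1549 VA.
Step 8 — Real power: P = Re(S) = 0 W.
Step 9 — Reactive power: Q = Im(S) = -0.1549 VAR.
Step 10 — Apparent power: |S| = 0.1549 VA.
Step 11 — Power factor: PF = P/|S| = 0 (leading).

(a) P = 0 W  (b) Q = -0.1549 VAR  (c) S = 0.1549 VA  (d) PF = 0 (leading)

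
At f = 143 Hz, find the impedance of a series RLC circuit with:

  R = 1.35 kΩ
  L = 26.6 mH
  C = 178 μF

Step 1 — Angular frequency: ω = 2π·f = 2π·143 = 898.5 rad/s.
Step 2 — Component impedances:
  R: Z = R = 1350 Ω
  L: Z = jωL = j·898.5·0.0266 = 0 + j23.9 Ω
  C: Z = 1/(jωC) = -j/(ω·C) = 0 - j6.253 Ω
Step 3 — Series combination: Z_total = R + L + C = 1350 + j17.65 Ω = 1350∠0.7° Ω.

Z = 1350 + j17.65 Ω = 1350∠0.7° Ω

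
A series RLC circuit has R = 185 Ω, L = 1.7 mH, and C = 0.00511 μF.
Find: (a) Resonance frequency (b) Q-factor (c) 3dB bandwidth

Step 1 — Resonance: ω₀ = 1/√(LC) = 1/√(0.0017·5.11e-09) = 3.393e+05 rad/s.
Step 2 — f₀ = ω₀/(2π) = 5.4e+04 Hz.
Step 3 — Series Q: Q = ω₀L/R = 3.393e+05·0.0017/185 = 3.118.
Step 4 — Bandwidth: Δω = ω₀/Q = 1.088e+05 rad/s; BW = Δω/(2π) = 1.732e+04 Hz.

(a) f₀ = 5.4e+04 Hz  (b) Q = 3.118  (c) BW = 1.732e+04 Hz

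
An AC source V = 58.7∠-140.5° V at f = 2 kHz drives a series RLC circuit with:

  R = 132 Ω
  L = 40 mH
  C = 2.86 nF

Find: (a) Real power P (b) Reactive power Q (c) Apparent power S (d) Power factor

Step 1 — Angular frequency: ω = 2π·f = 2π·2000 = 1.257e+04 rad/s.
Step 2 — Component impedances:
  R: Z = R = 132 Ω
  L: Z = jωL = j·1.257e+04·0.04 = 0 + j502.7 Ω
  C: Z = 1/(jωC) = -j/(ω·C) = 0 - j2.782e+04 Ω
Step 3 — Series combination: Z_total = R + L + C = 132 - j2.732e+04 Ω = 2.732e+04∠-89.7° Ω.
Step 4 — Source phasor: V = 58.7∠-140.5° V = -45.29 - j37.34 V.
Step 5 — Current: I = V / Z = 0.001359 - j0.001664 A = 0.002148∠-50.8° A.
Step 6 — Complex power: S = V·I* = 0.0006093 - j0.1261 VA.
Step 7 — Real power: P = Re(S) = 0.0006093 W.
Step 8 — Reactive power: Q = Im(S) = -0.1261 VAR.
Step 9 — Apparent power: |S| = 0.1261 VA.
Step 10 — Power factor: PF = P/|S| = 0.004831 (leading).

(a) P = 0.0006093 W  (b) Q = -0.1261 VAR  (c) S = 0.1261 VA  (d) PF = 0.004831 (leading)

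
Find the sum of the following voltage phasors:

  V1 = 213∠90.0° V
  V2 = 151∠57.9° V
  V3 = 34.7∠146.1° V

Step 1 — Convert each phasor to rectangular form:
  V1 = 213·(cos(90.0°) + j·sin(90.0°)) = 0 + j213 V
  V2 = 151·(cos(57.9°) + j·sin(57.9°)) = 80.24 + j127.9 V
  V3 = 34.7·(cos(146.1°) + j·sin(146.1°)) = -28.8 + j19.35 V
Step 2 — Sum components: V_total = 51.44 + j360.3 V.
Step 3 — Convert to polar: |V_total| = 363.9 V, ∠V_total = 81.9°.

V_total = 363.9∠81.9° V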